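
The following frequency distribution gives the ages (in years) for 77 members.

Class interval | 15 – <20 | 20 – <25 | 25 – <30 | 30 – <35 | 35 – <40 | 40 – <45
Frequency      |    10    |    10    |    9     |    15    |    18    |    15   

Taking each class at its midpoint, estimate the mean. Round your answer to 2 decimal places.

31.79

Midpoints: 17.5, 22.5, 27.5, 32.5, 37.5, 42.5
Σfm = 10×17.5 + 10×22.5 + 9×27.5 + 15×32.5 + 18×37.5 + 15×42.5 = 2447.5
n = Σf = 77
Mean = 2447.5 / 77 = 31.7857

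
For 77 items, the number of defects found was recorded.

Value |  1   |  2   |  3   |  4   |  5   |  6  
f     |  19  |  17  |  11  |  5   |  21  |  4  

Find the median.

3

Cumulative frequencies: 19, 36, 47, 52, 73, 77
n = 77, so the median is the value in position (n+1)/2 = 39.
Position 39 falls at value 3.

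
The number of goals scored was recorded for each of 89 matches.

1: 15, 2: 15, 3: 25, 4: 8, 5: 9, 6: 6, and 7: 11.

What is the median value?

3

Cumulative frequencies: 15, 30, 55, 63, 72, 78, 89
n = 89, so the median is the value in position (n+1)/2 = 45.
Position 45 falls at value 3.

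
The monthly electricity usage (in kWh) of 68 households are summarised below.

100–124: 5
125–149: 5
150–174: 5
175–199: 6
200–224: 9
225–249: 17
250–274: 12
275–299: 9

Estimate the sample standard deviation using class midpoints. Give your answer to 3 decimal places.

52.258

Midpoints: 112, 137, 162, 187, 212, 237, 262, 287
n = 68, Σfm = 14841, mean = 218.2500
Σfm² = 3422017
Σf(m − x̄)² = Σfm² − (Σfm)²/n = 3422017 − 14841²/68 = 182968.7500
Sample variance = 182968.7500 / 67 = 2730.8769
Standard deviation = √2730.8769 = 52.2578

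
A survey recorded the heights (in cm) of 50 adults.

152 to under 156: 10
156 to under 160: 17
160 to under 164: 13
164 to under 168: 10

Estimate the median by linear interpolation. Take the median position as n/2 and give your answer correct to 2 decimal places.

159.53

Cumulative frequencies: 10, 27, 40, 50
n = 50; position = n/2 = 25.
This falls in the class 156 to under 160: L = 156, F = 10, f = 17, h = 4.
Median ≈ 156 + ((25 − 10) / 17) × 4 = 159.5294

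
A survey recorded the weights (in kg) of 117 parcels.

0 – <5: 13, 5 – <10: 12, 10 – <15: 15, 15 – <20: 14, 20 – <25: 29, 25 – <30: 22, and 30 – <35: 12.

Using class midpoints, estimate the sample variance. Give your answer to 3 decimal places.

85.514

Midpoints: 2.5, 7.5, 12.5, 17.5, 22.5, 27.5, 32.5
n = 117, Σfm = 2202.5, mean = 18.8248
Σfm² = 51381.25
Σf(m − x̄)² = Σfm² − (Σfm)²/n = 51381.25 − 2202.5²/117 = 9919.6581
Sample variance = 9919.6581 / 116 = 85.5143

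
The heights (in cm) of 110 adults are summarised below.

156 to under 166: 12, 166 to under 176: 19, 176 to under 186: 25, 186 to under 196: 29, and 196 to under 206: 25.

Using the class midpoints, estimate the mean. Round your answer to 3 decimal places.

Midpoints: 161, 171, 181, 191, 201
Σfm = 12×161 + 19×171 + 25×181 + 29×191 + 25×201 = 20270
n = Σf = 110
Mean = 20270 / 110 = 184.2727

184.273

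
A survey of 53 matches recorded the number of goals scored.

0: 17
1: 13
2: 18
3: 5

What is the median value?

1

Cumulative frequencies: 17, 30, 48, 53
n = 53, so the median is the value in position (n+1)/2 = 27.
Position 27 falls at value 1.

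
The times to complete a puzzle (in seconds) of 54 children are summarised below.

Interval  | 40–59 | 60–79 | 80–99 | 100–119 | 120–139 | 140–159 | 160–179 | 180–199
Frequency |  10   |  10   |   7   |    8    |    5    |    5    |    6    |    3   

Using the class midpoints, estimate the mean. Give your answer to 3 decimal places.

105.056

Midpoints: 49.5, 69.5, 89.5, 109.5, 129.5, 149.5, 169.5, 189.5
Σfm = 10×49.5 + 10×69.5 + 7×89.5 + 8×109.5 + 5×129.5 + 5×149.5 + 6×169.5 + 3×189.5 = 5673
n = Σf = 54
Mean = 5673 / 54 = 105.0556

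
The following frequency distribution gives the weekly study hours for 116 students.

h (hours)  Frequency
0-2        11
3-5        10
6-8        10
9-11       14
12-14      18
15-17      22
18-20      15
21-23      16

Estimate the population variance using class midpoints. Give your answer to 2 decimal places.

Midpoints: 1, 4, 7, 10, 13, 16, 19, 22
n = 116, Σfm = 1484, mean = 12.7931
Σfm² = 23894
Σf(m − x̄)² = Σfm² − (Σfm)²/n = 23894 − 1484²/116 = 4909.0345
Population variance = 4909.0345 / 116 = 42.3193

42.32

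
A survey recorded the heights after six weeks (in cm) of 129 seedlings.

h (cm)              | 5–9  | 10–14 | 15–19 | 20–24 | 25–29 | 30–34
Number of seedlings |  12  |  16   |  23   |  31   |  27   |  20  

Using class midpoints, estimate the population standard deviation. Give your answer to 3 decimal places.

Midpoints: 7, 12, 17, 22, 27, 32
n = 129, Σfm = 2718, mean = 21.0698
Σfm² = 64706
Σf(m − x̄)² = Σfm² − (Σfm)²/n = 64706 − 2718²/129 = 7438.3721
Population variance = 7438.3721 / 129 = 57.6618
Standard deviation = √57.6618 = 7.5935

7.594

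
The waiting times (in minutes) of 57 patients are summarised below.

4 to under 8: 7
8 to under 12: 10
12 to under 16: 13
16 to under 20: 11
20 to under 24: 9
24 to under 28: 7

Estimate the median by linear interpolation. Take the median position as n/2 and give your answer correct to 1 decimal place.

15.5

Cumulative frequencies: 7, 17, 30, 41, 50, 57
n = 57; position = n/2 = 28.5.
This falls in the class 12 to under 16: L = 12, F = 17, f = 13, h = 4.
Median ≈ 12 + ((28.5 − 17) / 13) × 4 = 15.5385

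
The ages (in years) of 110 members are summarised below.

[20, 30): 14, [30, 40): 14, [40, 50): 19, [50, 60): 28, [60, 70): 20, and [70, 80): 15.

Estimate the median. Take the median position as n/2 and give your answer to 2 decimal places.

52.86

Cumulative frequencies: 14, 28, 47, 75, 95, 110
n = 110; position = n/2 = 55.
This falls in the class [50, 60): L = 50, F = 47, f = 28, h = 10.
Median ≈ 50 + ((55 − 47) / 28) × 10 = 52.8571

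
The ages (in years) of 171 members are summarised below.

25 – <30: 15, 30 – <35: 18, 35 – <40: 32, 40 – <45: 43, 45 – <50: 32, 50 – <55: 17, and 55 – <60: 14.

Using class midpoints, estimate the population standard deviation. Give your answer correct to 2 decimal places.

Midpoints: 27.5, 32.5, 37.5, 42.5, 47.5, 52.5, 57.5
n = 171, Σfm = 7242.5, mean = 42.3538
Σfm² = 318368.75
Σf(m − x̄)² = Σfm² − (Σfm)²/n = 318368.75 − 7242.5²/171 = 11621.3450
Population variance = 11621.3450 / 171 = 67.9611
Standard deviation = √67.9611 = 8.2439

8.24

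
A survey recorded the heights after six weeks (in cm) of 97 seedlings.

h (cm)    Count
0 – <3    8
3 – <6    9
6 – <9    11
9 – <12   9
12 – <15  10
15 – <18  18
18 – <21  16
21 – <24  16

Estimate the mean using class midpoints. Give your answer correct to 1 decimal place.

13.7

Midpoints: 1.5, 4.5, 7.5, 10.5, 13.5, 16.5, 19.5, 22.5
Σfm = 8×1.5 + 9×4.5 + 11×7.5 + 9×10.5 + 10×13.5 + 18×16.5 + 16×19.5 + 16×22.5 = 1333.5
n = Σf = 97
Mean = 1333.5 / 97 = 13.7474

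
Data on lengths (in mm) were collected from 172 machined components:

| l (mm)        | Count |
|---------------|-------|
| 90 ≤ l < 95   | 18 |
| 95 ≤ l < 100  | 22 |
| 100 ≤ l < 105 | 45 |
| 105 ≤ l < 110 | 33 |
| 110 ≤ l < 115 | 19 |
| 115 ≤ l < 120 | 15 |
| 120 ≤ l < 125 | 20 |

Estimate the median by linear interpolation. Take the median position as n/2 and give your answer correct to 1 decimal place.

105.2

Cumulative frequencies: 18, 40, 85, 118, 137, 152, 172
n = 172; position = n/2 = 86.
This falls in the class 105 ≤ l < 110: L = 105, F = 85, f = 33, h = 5.
Median ≈ 105 + ((86 − 85) / 33) × 5 = 105.1515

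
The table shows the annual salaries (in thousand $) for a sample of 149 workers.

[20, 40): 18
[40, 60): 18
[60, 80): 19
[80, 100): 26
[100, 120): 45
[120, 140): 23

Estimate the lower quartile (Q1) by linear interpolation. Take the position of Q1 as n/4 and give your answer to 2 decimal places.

Cumulative frequencies: 18, 36, 55, 81, 126, 149
n = 149; position = n/4 = 37.25.
This falls in the class [60, 80): L = 60, F = 36, f = 19, h = 20.
Lower quartile ≈ 60 + ((37.25 − 36) / 19) × 20 = 61.3158

61.32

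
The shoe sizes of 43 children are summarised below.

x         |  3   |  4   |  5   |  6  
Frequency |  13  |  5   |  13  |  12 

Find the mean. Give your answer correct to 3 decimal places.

Values: 3, 4, 5, 6
Σfx = 13×3 + 5×4 + 13×5 + 12×6 = 196
n = Σf = 43
Mean = 196 / 43 = 4.5581

4.558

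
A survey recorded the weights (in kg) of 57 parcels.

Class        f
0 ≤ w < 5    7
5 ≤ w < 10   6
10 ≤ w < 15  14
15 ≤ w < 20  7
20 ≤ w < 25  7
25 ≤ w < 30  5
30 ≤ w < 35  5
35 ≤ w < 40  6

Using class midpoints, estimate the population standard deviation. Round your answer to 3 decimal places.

10.833

Midpoints: 2.5, 7.5, 12.5, 17.5, 22.5, 27.5, 32.5, 37.5
n = 57, Σfm = 1042.5, mean = 18.2895
Σfm² = 25756.25
Σf(m − x̄)² = Σfm² − (Σfm)²/n = 25756.25 − 1042.5²/57 = 6689.4737
Population variance = 6689.4737 / 57 = 117.3592
Standard deviation = √117.3592 = 10.8332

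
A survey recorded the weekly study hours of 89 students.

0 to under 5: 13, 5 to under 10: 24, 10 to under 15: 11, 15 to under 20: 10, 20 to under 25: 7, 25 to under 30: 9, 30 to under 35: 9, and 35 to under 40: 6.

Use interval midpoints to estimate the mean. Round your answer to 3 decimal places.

16.264

Midpoints: 2.5, 7.5, 12.5, 17.5, 22.5, 27.5, 32.5, 37.5
Σfm = 13×2.5 + 24×7.5 + 11×12.5 + 10×17.5 + 7×22.5 + 9×27.5 + 9×32.5 + 6×37.5 = 1447.5
n = Σf = 89
Mean = 1447.5 / 89 = 16.2640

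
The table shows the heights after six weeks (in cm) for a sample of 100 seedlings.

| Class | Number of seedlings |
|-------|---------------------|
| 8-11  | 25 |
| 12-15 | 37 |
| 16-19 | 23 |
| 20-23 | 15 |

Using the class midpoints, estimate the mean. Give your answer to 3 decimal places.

14.620

Midpoints: 9.5, 13.5, 17.5, 21.5
Σfm = 25×9.5 + 37×13.5 + 23×17.5 + 15×21.5 = 1462
n = Σf = 100
Mean = 1462 / 100 = 14.6200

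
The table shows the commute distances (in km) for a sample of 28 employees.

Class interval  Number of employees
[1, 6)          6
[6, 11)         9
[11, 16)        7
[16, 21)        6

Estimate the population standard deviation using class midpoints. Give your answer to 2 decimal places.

Midpoints: 3.5, 8.5, 13.5, 18.5
n = 28, Σfm = 303, mean = 10.8214
Σfm² = 4053
Σf(m − x̄)² = Σfm² − (Σfm)²/n = 4053 − 303²/28 = 774.1071
Population variance = 774.1071 / 28 = 27.6467
Standard deviation = √27.6467 = 5.2580

5.26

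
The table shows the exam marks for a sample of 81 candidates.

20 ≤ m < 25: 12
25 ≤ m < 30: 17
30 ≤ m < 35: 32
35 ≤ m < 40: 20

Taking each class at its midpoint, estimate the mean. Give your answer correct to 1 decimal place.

31.2

Midpoints: 22.5, 27.5, 32.5, 37.5
Σfm = 12×22.5 + 17×27.5 + 32×32.5 + 20×37.5 = 2527.5
n = Σf = 81
Mean = 2527.5 / 81 = 31.2037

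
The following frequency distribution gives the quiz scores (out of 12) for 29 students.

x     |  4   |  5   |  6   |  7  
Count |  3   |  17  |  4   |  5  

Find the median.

5

Cumulative frequencies: 3, 20, 24, 29
n = 29, so the median is the value in position (n+1)/2 = 15.
Position 15 falls at value 5.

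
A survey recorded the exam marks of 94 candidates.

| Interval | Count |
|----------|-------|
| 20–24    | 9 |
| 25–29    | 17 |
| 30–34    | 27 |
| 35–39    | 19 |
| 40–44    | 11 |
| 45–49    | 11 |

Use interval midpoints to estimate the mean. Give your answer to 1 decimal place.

34.1

Midpoints: 22, 27, 32, 37, 42, 47
Σfm = 9×22 + 17×27 + 27×32 + 19×37 + 11×42 + 11×47 = 3203
n = Σf = 94
Mean = 3203 / 94 = 34.0745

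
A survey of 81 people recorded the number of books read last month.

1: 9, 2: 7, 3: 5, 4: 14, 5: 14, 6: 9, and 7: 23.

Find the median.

5

Cumulative frequencies: 9, 16, 21, 35, 49, 58, 81
n = 81, so the median is the value in position (n+1)/2 = 41.
Position 41 falls at value 5.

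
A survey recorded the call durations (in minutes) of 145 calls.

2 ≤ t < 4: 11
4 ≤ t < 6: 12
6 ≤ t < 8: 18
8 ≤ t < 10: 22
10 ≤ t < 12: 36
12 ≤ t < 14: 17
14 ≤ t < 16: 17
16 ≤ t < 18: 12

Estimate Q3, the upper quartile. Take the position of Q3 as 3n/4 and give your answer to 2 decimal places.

Cumulative frequencies: 11, 23, 41, 63, 99, 116, 133, 145
n = 145; position = 3n/4 = 108.75.
This falls in the class 12 ≤ t < 14: L = 12, F = 99, f = 17, h = 2.
Upper quartile ≈ 12 + ((108.75 − 99) / 17) × 2 = 13.1471

13.15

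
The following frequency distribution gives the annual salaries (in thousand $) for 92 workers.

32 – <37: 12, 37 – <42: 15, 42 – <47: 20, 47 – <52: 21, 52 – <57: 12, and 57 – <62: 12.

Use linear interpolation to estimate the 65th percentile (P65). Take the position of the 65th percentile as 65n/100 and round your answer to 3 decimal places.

50.048

Cumulative frequencies: 12, 27, 47, 68, 80, 92
n = 92; position = 65n/100 = 59.8.
This falls in the class 47 – <52: L = 47, F = 47, f = 21, h = 5.
65th percentile ≈ 47 + ((59.8 − 47) / 21) × 5 = 50.0476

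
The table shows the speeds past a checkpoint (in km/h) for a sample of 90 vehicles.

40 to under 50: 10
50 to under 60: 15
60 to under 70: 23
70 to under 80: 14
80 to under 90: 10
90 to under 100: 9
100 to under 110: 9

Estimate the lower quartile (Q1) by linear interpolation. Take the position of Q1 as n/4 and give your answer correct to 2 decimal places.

58.33

Cumulative frequencies: 10, 25, 48, 62, 72, 81, 90
n = 90; position = n/4 = 22.5.
This falls in the class 50 to under 60: L = 50, F = 10, f = 15, h = 10.
Lower quartile ≈ 50 + ((22.5 − 10) / 15) × 10 = 58.3333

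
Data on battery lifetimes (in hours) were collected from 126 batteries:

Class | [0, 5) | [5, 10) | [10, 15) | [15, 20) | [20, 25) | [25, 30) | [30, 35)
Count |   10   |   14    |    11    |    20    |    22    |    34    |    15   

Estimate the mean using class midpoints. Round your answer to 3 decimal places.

Midpoints: 2.5, 7.5, 12.5, 17.5, 22.5, 27.5, 32.5
Σfm = 10×2.5 + 14×7.5 + 11×12.5 + 20×17.5 + 22×22.5 + 34×27.5 + 15×32.5 = 2535
n = Σf = 126
Mean = 2535 / 126 = 20.1190

20.119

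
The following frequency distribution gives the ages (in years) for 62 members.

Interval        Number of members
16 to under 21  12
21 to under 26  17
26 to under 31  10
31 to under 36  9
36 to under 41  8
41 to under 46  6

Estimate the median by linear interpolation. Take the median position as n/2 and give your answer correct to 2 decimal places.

27.00

Cumulative frequencies: 12, 29, 39, 48, 56, 62
n = 62; position = n/2 = 31.
This falls in the class 26 to under 31: L = 26, F = 29, f = 10, h = 5.
Median ≈ 26 + ((31 − 29) / 10) × 5 = 27.0000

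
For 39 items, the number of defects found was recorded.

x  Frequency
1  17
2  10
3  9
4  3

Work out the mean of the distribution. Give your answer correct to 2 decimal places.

1.95

Values: 1, 2, 3, 4
Σfx = 17×1 + 10×2 + 9×3 + 3×4 = 76
n = Σf = 39
Mean = 76 / 39 = 1.9487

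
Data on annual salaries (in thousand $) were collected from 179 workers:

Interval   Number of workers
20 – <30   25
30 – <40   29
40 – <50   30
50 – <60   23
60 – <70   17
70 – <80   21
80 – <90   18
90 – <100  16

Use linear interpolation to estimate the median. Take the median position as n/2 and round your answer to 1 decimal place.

52.4

Cumulative frequencies: 25, 54, 84, 107, 124, 145, 163, 179
n = 179; position = n/2 = 89.5.
This falls in the class 50 – <60: L = 50, F = 84, f = 23, h = 10.
Median ≈ 50 + ((89.5 − 84) / 23) × 10 = 52.3913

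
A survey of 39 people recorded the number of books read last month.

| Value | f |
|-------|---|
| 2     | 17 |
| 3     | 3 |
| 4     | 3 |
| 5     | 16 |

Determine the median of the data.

3

Cumulative frequencies: 17, 20, 23, 39
n = 39, so the median is the value in position (n+1)/2 = 20.
Position 20 falls at value 3.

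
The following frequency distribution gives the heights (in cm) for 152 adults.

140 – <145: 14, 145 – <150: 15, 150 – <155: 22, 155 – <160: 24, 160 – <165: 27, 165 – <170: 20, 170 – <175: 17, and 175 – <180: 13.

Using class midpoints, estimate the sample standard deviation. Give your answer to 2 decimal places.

10.28

Midpoints: 142.5, 147.5, 152.5, 157.5, 162.5, 167.5, 172.5, 177.5
n = 152, Σfm = 24320, mean = 160.0000
Σfm² = 3907150
Σf(m − x̄)² = Σfm² − (Σfm)²/n = 3907150 − 24320²/152 = 15950.0000
Sample variance = 15950.0000 / 151 = 105.6291
Standard deviation = √105.6291 = 10.2776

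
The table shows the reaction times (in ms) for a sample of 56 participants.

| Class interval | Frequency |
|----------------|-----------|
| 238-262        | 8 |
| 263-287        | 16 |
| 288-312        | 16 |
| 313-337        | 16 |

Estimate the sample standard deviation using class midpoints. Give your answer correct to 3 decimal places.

Midpoints: 250, 275, 300, 325
n = 56, Σfm = 16400, mean = 292.8571
Σfm² = 4840000
Σf(m − x̄)² = Σfm² − (Σfm)²/n = 4840000 − 16400²/56 = 37142.8571
Sample variance = 37142.8571 / 55 = 675.3247
Standard deviation = √675.3247 = 25.9870

25.987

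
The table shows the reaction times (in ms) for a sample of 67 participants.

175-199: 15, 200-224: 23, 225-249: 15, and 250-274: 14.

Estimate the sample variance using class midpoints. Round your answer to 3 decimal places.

Midpoints: 187, 212, 237, 262
n = 67, Σfm = 14904, mean = 222.4478
Σfm² = 3361798
Σf(m − x̄)² = Σfm² − (Σfm)²/n = 3361798 − 14904²/67 = 46436.5672
Sample variance = 46436.5672 / 66 = 703.5844

703.584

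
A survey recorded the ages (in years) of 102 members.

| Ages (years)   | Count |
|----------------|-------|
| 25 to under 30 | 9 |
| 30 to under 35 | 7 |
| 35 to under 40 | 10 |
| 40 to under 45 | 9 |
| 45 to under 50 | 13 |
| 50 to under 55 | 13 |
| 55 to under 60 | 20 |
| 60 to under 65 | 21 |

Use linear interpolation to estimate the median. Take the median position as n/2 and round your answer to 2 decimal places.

Cumulative frequencies: 9, 16, 26, 35, 48, 61, 81, 102
n = 102; position = n/2 = 51.
This falls in the class 50 to under 55: L = 50, F = 48, f = 13, h = 5.
Median ≈ 50 + ((51 − 48) / 13) × 5 = 51.1538

51.15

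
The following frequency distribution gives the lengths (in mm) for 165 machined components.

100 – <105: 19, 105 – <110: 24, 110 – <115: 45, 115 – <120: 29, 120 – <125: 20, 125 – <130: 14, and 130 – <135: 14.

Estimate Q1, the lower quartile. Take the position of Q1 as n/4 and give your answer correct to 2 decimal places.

109.64

Cumulative frequencies: 19, 43, 88, 117, 137, 151, 165
n = 165; position = n/4 = 41.25.
This falls in the class 105 – <110: L = 105, F = 19, f = 24, h = 5.
Lower quartile ≈ 105 + ((41.25 − 19) / 24) × 5 = 109.6354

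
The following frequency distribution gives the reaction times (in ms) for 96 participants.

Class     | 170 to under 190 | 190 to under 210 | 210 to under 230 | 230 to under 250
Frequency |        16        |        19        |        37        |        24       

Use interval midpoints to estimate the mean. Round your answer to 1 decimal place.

214.4

Midpoints: 180, 200, 220, 240
Σfm = 16×180 + 19×200 + 37×220 + 24×240 = 20580
n = Σf = 96
Mean = 20580 / 96 = 214.3750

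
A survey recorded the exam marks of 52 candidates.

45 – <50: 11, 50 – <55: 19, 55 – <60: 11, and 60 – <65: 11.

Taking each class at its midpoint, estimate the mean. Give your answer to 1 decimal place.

54.6

Midpoints: 47.5, 52.5, 57.5, 62.5
Σfm = 11×47.5 + 19×52.5 + 11×57.5 + 11×62.5 = 2840
n = Σf = 52
Mean = 2840 / 52 = 54.6154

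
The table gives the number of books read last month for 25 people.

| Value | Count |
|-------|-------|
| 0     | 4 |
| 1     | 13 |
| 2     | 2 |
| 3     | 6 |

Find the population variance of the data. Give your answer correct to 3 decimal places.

Values: 0, 1, 2, 3
n = 25, Σfx = 35, mean = 1.4000
Σfx² = 75
Σf(x − x̄)² = Σfx² − (Σfx)²/n = 75 − 35²/25 = 26.0000
Population variance = 26.0000 / 25 = 1.0400

1.040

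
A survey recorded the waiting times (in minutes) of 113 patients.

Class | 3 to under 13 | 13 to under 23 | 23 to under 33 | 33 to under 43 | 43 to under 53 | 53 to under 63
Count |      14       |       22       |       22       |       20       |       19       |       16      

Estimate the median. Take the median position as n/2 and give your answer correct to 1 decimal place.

Cumulative frequencies: 14, 36, 58, 78, 97, 113
n = 113; position = n/2 = 56.5.
This falls in the class 23 to under 33: L = 23, F = 36, f = 22, h = 10.
Median ≈ 23 + ((56.5 − 36) / 22) × 10 = 32.3182

32.3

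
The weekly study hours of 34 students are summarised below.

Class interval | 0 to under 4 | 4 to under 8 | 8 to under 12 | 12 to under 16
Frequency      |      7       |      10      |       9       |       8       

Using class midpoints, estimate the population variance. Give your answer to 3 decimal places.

18.104

Midpoints: 2, 6, 10, 14
n = 34, Σfm = 276, mean = 8.1176
Σfm² = 2856
Σf(m − x̄)² = Σfm² − (Σfm)²/n = 2856 − 276²/34 = 615.5294
Population variance = 615.5294 / 34 = 18.1038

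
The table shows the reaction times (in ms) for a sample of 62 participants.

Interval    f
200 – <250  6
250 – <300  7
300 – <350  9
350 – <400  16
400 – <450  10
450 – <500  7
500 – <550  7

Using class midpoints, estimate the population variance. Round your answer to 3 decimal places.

7731.530

Midpoints: 225, 275, 325, 375, 425, 475, 525
n = 62, Σfm = 23450, mean = 378.2258
Σfm² = 9348750
Σf(m − x̄)² = Σfm² − (Σfm)²/n = 9348750 − 23450²/62 = 479354.8387
Population variance = 479354.8387 / 62 = 7731.5297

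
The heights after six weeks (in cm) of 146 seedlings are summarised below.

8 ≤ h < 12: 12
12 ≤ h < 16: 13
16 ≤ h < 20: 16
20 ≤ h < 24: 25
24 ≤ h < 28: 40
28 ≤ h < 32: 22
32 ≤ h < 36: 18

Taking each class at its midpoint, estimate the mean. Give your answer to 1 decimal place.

23.6

Midpoints: 10, 14, 18, 22, 26, 30, 34
Σfm = 12×10 + 13×14 + 16×18 + 25×22 + 40×26 + 22×30 + 18×34 = 3452
n = Σf = 146
Mean = 3452 / 146 = 23.6438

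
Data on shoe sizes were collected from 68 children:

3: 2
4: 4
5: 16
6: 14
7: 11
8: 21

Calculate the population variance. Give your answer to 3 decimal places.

2.018

Values: 3, 4, 5, 6, 7, 8
n = 68, Σfx = 431, mean = 6.3382
Σfx² = 2869
Σf(x − x̄)² = Σfx² − (Σfx)²/n = 2869 − 431²/68 = 137.2206
Population variance = 137.2206 / 68 = 2.0179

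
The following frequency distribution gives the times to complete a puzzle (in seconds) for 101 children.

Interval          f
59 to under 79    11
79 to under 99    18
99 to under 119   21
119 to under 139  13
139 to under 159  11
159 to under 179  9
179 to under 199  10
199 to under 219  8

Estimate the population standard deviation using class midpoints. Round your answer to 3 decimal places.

42.542

Midpoints: 69, 89, 109, 129, 149, 169, 189, 209
n = 101, Σfm = 13049, mean = 129.1980
Σfm² = 1868701
Σf(m − x̄)² = Σfm² − (Σfm)²/n = 1868701 − 13049²/101 = 182796.0396
Population variance = 182796.0396 / 101 = 1809.8618
Standard deviation = √1809.8618 = 42.5425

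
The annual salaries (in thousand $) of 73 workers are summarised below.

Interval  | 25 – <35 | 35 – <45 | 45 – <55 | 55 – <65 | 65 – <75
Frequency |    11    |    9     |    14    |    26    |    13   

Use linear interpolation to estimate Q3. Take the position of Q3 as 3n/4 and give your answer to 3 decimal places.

Cumulative frequencies: 11, 20, 34, 60, 73
n = 73; position = 3n/4 = 54.75.
This falls in the class 55 – <65: L = 55, F = 34, f = 26, h = 10.
Upper quartile ≈ 55 + ((54.75 − 34) / 26) × 10 = 62.9808

62.981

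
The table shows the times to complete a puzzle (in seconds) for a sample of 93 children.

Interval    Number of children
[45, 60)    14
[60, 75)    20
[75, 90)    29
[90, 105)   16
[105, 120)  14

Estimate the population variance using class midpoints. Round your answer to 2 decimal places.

Midpoints: 52.5, 67.5, 82.5, 97.5, 112.5
n = 93, Σfm = 7612.5, mean = 81.8548
Σfm² = 656381.25
Σf(m − x̄)² = Σfm² − (Σfm)²/n = 656381.25 − 7612.5²/93 = 33261.2903
Population variance = 33261.2903 / 93 = 357.6483

357.65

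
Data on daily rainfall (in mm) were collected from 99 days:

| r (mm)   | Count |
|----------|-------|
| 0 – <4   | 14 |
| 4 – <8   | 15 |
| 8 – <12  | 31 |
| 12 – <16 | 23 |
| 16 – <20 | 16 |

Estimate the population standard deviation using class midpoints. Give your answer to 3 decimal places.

Midpoints: 2, 6, 10, 14, 18
n = 99, Σfm = 1038, mean = 10.4848
Σfm² = 13388
Σf(m − x̄)² = Σfm² − (Σfm)²/n = 13388 − 1038²/99 = 2504.7273
Population variance = 2504.7273 / 99 = 25.3003
Standard deviation = √25.3003 = 5.0299

5.030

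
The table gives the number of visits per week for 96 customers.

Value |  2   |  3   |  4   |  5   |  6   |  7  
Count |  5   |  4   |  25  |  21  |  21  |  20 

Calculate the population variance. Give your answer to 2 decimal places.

Values: 2, 3, 4, 5, 6, 7
n = 96, Σfx = 493, mean = 5.1354
Σfx² = 2717
Σf(x − x̄)² = Σfx² − (Σfx)²/n = 2717 − 493²/96 = 185.2396
Population variance = 185.2396 / 96 = 1.9296

1.93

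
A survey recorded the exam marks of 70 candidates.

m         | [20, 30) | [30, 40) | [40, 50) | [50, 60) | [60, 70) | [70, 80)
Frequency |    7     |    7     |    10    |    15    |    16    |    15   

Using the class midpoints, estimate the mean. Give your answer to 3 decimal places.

Midpoints: 25, 35, 45, 55, 65, 75
Σfm = 7×25 + 7×35 + 10×45 + 15×55 + 16×65 + 15×75 = 3860
n = Σf = 70
Mean = 3860 / 70 = 55.1429

55.143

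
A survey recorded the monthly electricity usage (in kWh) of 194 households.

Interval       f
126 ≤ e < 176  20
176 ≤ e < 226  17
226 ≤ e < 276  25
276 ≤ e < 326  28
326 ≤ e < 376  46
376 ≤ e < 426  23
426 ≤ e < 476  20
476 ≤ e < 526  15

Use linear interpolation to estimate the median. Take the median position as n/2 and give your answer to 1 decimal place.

Cumulative frequencies: 20, 37, 62, 90, 136, 159, 179, 194
n = 194; position = n/2 = 97.
This falls in the class 326 ≤ e < 376: L = 326, F = 90, f = 46, h = 50.
Median ≈ 326 + ((97 − 90) / 46) × 50 = 333.6087

333.6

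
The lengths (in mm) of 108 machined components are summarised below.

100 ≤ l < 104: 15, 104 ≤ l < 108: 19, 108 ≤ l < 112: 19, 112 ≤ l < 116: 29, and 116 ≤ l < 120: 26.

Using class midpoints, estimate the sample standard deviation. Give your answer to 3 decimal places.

5.503

Midpoints: 102, 106, 110, 114, 118
n = 108, Σfm = 12008, mean = 111.1852
Σfm² = 1338352
Σf(m − x̄)² = Σfm² − (Σfm)²/n = 1338352 − 12008²/108 = 3240.2963
Sample variance = 3240.2963 / 107 = 30.2831
Standard deviation = √30.2831 = 5.5030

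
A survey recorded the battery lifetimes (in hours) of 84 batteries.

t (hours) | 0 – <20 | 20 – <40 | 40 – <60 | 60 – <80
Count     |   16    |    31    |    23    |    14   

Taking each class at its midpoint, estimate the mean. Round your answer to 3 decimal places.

38.333

Midpoints: 10, 30, 50, 70
Σfm = 16×10 + 31×30 + 23×50 + 14×70 = 3220
n = Σf = 84
Mean = 3220 / 84 = 38.3333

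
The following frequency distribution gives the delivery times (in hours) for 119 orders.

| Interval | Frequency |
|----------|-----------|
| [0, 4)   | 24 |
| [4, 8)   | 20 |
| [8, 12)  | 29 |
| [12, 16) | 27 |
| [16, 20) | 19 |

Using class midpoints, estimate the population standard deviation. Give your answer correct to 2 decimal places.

Midpoints: 2, 6, 10, 14, 18
n = 119, Σfm = 1178, mean = 9.8992
Σfm² = 15164
Σf(m − x̄)² = Σfm² − (Σfm)²/n = 15164 − 1178²/119 = 3502.7899
Population variance = 3502.7899 / 119 = 29.4352
Standard deviation = √29.4352 = 5.4254

5.43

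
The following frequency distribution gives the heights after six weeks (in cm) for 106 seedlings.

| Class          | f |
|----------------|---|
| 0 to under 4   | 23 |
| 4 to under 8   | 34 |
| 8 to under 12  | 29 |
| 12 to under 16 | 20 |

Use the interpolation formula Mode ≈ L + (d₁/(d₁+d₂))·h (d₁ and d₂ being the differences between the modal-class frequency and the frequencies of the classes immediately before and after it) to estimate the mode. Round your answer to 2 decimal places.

Modal class: 4 to under 8 (highest frequency 34).
d₁ = 34 − 23 = 11, d₂ = 34 − 29 = 5
Mode ≈ 4 + (11/(11+5)) × 4 = 4 + 2.7500 = 6.7500

6.75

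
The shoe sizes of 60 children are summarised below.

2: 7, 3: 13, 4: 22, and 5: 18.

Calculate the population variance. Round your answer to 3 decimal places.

Values: 2, 3, 4, 5
n = 60, Σfx = 231, mean = 3.8500
Σfx² = 947
Σf(x − x̄)² = Σfx² − (Σfx)²/n = 947 − 231²/60 = 57.6500
Population variance = 57.6500 / 60 = 0.9608

0.961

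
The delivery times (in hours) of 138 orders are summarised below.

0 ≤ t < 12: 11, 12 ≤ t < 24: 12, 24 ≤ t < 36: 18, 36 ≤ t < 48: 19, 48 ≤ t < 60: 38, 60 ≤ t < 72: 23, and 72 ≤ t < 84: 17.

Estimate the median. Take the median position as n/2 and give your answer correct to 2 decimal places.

Cumulative frequencies: 11, 23, 41, 60, 98, 121, 138
n = 138; position = n/2 = 69.
This falls in the class 48 ≤ t < 60: L = 48, F = 60, f = 38, h = 12.
Median ≈ 48 + ((69 − 60) / 38) × 12 = 50.8421

50.84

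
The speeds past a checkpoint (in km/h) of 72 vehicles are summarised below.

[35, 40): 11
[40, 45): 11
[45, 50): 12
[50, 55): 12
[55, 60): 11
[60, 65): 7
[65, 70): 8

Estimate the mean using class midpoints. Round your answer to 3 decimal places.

Midpoints: 37.5, 42.5, 47.5, 52.5, 57.5, 62.5, 67.5
Σfm = 11×37.5 + 11×42.5 + 12×47.5 + 12×52.5 + 11×57.5 + 7×62.5 + 8×67.5 = 3690
n = Σf = 72
Mean = 3690 / 72 = 51.2500

51.250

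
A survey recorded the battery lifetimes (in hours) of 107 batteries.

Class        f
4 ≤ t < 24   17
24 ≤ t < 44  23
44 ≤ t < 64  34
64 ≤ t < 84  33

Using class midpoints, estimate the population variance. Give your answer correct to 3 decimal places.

Midpoints: 14, 34, 54, 74
n = 107, Σfm = 5298, mean = 49.5140
Σfm² = 309772
Σf(m − x̄)² = Σfm² − (Σfm)²/n = 309772 − 5298²/107 = 47446.7290
Population variance = 47446.7290 / 107 = 443.4274

443.427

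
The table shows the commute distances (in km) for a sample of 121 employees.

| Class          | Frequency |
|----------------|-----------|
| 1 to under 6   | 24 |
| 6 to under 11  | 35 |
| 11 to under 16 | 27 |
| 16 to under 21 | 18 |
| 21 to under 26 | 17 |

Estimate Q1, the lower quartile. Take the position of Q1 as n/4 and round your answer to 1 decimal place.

6.9

Cumulative frequencies: 24, 59, 86, 104, 121
n = 121; position = n/4 = 30.25.
This falls in the class 6 to under 11: L = 6, F = 24, f = 35, h = 5.
Lower quartile ≈ 6 + ((30.25 − 24) / 35) × 5 = 6.8929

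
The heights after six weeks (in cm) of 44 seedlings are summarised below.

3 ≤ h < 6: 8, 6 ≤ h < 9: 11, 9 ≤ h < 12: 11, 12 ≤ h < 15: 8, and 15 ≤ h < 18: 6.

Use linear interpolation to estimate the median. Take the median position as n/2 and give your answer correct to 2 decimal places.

9.82

Cumulative frequencies: 8, 19, 30, 38, 44
n = 44; position = n/2 = 22.
This falls in the class 9 ≤ h < 12: L = 9, F = 19, f = 11, h = 3.
Median ≈ 9 + ((22 − 19) / 11) × 3 = 9.8182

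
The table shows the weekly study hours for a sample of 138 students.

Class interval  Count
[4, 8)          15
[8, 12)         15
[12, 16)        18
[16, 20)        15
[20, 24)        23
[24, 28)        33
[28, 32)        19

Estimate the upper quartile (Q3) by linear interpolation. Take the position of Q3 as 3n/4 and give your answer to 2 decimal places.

Cumulative frequencies: 15, 30, 48, 63, 86, 119, 138
n = 138; position = 3n/4 = 103.5.
This falls in the class [24, 28): L = 24, F = 86, f = 33, h = 4.
Upper quartile ≈ 24 + ((103.5 − 86) / 33) × 4 = 26.1212

26.12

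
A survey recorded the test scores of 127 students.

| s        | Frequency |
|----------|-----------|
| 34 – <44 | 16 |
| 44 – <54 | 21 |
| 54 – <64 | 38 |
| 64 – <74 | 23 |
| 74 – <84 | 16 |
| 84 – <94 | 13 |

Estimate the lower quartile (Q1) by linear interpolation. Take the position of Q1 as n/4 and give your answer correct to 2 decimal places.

51.50

Cumulative frequencies: 16, 37, 75, 98, 114, 127
n = 127; position = n/4 = 31.75.
This falls in the class 44 – <54: L = 44, F = 16, f = 21, h = 10.
Lower quartile ≈ 44 + ((31.75 − 16) / 21) × 10 = 51.5000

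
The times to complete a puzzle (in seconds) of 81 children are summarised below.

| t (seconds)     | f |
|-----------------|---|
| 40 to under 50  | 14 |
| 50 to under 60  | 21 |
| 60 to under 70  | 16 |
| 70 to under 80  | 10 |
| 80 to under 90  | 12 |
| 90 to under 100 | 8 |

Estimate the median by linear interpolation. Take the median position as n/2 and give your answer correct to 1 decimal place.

Cumulative frequencies: 14, 35, 51, 61, 73, 81
n = 81; position = n/2 = 40.5.
This falls in the class 60 to under 70: L = 60, F = 35, f = 16, h = 10.
Median ≈ 60 + ((40.5 − 35) / 16) × 10 = 63.4375

63.4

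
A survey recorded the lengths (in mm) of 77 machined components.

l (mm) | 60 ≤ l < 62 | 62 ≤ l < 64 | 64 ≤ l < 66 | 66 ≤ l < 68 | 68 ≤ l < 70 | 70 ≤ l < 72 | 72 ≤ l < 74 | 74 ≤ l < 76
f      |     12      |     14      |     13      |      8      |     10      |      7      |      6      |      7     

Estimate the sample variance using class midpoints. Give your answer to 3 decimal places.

Midpoints: 61, 63, 65, 67, 69, 71, 73, 75
n = 77, Σfm = 5145, mean = 66.8182
Σfm² = 345301
Σf(m − x̄)² = Σfm² − (Σfm)²/n = 345301 − 5145²/77 = 1521.4545
Sample variance = 1521.4545 / 76 = 20.0191

20.019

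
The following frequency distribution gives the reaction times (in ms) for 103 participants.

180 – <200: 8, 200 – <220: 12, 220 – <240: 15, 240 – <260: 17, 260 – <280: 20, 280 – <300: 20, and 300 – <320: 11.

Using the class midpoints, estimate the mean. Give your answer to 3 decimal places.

255.825

Midpoints: 190, 210, 230, 250, 270, 290, 310
Σfm = 8×190 + 12×210 + 15×230 + 17×250 + 20×270 + 20×290 + 11×310 = 26350
n = Σf = 103
Mean = 26350 / 103 = 255.8252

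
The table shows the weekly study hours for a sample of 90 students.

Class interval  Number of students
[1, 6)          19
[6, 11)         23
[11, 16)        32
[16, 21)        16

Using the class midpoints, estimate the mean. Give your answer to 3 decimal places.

11.000

Midpoints: 3.5, 8.5, 13.5, 18.5
Σfm = 19×3.5 + 23×8.5 + 32×13.5 + 16×18.5 = 990
n = Σf = 90
Mean = 990 / 90 = 11.0000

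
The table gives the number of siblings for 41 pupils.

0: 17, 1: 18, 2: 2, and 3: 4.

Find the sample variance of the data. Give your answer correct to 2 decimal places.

0.85

Values: 0, 1, 2, 3
n = 41, Σfx = 34, mean = 0.8293
Σfx² = 62
Σf(x − x̄)² = Σfx² − (Σfx)²/n = 62 − 34²/41 = 33.8049
Sample variance = 33.8049 / 40 = 0.8451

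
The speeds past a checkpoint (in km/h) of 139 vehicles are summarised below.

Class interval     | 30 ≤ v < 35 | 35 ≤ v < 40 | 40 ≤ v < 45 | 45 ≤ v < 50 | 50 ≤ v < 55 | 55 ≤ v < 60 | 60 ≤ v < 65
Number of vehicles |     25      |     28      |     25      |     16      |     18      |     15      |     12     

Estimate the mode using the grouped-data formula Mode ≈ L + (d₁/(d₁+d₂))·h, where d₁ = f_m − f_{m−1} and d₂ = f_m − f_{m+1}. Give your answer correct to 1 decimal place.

37.5

Modal class: 35 ≤ v < 40 (highest frequency 28).
d₁ = 28 − 25 = 3, d₂ = 28 − 25 = 3
Mode ≈ 35 + (3/(3+3)) × 5 = 35 + 2.5000 = 37.5000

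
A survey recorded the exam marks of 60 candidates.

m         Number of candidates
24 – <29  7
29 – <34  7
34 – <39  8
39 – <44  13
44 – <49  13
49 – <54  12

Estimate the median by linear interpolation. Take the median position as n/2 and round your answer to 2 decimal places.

42.08

Cumulative frequencies: 7, 14, 22, 35, 48, 60
n = 60; position = n/2 = 30.
This falls in the class 39 – <44: L = 39, F = 22, f = 13, h = 5.
Median ≈ 39 + ((30 − 22) / 13) × 5 = 42.0769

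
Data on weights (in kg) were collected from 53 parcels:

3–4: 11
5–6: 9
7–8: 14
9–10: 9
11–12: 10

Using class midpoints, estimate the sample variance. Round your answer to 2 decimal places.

Midpoints: 3.5, 5.5, 7.5, 9.5, 11.5
n = 53, Σfm = 393.5, mean = 7.4245
Σfm² = 3329.25
Σf(m − x̄)² = Σfm² − (Σfm)²/n = 3329.25 − 393.5²/53 = 407.6981
Sample variance = 407.6981 / 52 = 7.8403

7.84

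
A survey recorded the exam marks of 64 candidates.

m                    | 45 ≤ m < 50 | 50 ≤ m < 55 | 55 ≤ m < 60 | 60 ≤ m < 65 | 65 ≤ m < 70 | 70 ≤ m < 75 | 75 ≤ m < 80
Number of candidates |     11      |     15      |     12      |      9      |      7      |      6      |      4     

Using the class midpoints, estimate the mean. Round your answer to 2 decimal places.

59.06

Midpoints: 47.5, 52.5, 57.5, 62.5, 67.5, 72.5, 77.5
Σfm = 11×47.5 + 15×52.5 + 12×57.5 + 9×62.5 + 7×67.5 + 6×72.5 + 4×77.5 = 3780
n = Σf = 64
Mean = 3780 / 64 = 59.0625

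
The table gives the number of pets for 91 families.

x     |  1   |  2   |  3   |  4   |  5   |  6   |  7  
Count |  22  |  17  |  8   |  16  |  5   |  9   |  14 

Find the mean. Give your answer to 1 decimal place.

3.5

Values: 1, 2, 3, 4, 5, 6, 7
Σfx = 22×1 + 17×2 + 8×3 + 16×4 + 5×5 + 9×6 + 14×7 = 321
n = Σf = 91
Mean = 321 / 91 = 3.5275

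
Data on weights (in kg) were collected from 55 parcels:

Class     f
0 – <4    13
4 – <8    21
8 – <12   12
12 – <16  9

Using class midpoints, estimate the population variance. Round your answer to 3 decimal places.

16.217

Midpoints: 2, 6, 10, 14
n = 55, Σfm = 398, mean = 7.2364
Σfm² = 3772
Σf(m − x̄)² = Σfm² − (Σfm)²/n = 3772 − 398²/55 = 891.9273
Population variance = 891.9273 / 55 = 16.2169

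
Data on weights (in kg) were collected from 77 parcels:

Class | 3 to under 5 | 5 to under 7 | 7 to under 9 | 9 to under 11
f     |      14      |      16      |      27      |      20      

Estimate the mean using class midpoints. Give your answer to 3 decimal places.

7.377

Midpoints: 4, 6, 8, 10
Σfm = 14×4 + 16×6 + 27×8 + 20×10 = 568
n = Σf = 77
Mean = 568 / 77 = 7.3766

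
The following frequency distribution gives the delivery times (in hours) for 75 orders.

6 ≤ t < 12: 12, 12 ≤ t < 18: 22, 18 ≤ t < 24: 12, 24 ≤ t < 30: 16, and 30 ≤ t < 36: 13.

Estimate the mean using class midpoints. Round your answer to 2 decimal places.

20.68

Midpoints: 9, 15, 21, 27, 33
Σfm = 12×9 + 22×15 + 12×21 + 16×27 + 13×33 = 1551
n = Σf = 75
Mean = 1551 / 75 = 20.6800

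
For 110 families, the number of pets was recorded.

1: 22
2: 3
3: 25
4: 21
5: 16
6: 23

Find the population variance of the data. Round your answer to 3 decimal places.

3.017

Values: 1, 2, 3, 4, 5, 6
n = 110, Σfx = 405, mean = 3.6818
Σfx² = 1823
Σf(x − x̄)² = Σfx² − (Σfx)²/n = 1823 − 405²/110 = 331.8636
Population variance = 331.8636 / 110 = 3.0169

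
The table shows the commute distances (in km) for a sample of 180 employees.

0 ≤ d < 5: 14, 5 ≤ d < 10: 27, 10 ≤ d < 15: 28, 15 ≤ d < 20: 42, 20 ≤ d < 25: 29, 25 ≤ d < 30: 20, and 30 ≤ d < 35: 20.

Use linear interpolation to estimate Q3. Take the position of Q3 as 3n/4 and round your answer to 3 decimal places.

24.138

Cumulative frequencies: 14, 41, 69, 111, 140, 160, 180
n = 180; position = 3n/4 = 135.
This falls in the class 20 ≤ d < 25: L = 20, F = 111, f = 29, h = 5.
Upper quartile ≈ 20 + ((135 − 111) / 29) × 5 = 24.1379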